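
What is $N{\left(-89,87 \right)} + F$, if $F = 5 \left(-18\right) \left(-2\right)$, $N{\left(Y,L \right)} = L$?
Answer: $267$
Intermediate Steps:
$F = 180$ ($F = \left(-90\right) \left(-2\right) = 180$)
$N{\left(-89,87 \right)} + F = 87 + 180 = 267$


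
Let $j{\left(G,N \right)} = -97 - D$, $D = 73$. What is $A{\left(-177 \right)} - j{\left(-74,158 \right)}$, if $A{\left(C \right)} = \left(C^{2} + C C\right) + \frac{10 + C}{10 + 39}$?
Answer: $\frac{3078405}{49} \approx 62825.0$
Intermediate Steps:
$A{\left(C \right)} = \frac{10}{49} + 2 C^{2} + \frac{C}{49}$ ($A{\left(C \right)} = \left(C^{2} + C^{2}\right) + \frac{10 + C}{49} = 2 C^{2} + \left(10 + C\right) \frac{1}{49} = 2 C^{2} + \left(\frac{10}{49} + \frac{C}{49}\right) = \frac{10}{49} + 2 C^{2} + \frac{C}{49}$)
$j{\left(G,N \right)} = -170$ ($j{\left(G,N \right)} = -97 - 73 = -170$)
$A{\left(-177 \right)} - j{\left(-74,158 \right)} = \left(\frac{10}{49} + 2 \left(-177\right)^{2} + \frac{1}{49} \left(-177\right)\right) - -170 = \left(\frac{10}{49} + 2 \cdot 31329 - \frac{177}{49}\right) + 170 = \left(\frac{10}{49} + 62658 - \frac{177}{49}\right) + 170 = \frac{3070075}{49} + 170 = \frac{3078405}{49}$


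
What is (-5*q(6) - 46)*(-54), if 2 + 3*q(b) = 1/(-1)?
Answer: 2214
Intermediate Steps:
q(b) = -1 (q(b) = -2/3 + (1/(-1))/3 = -2/3 + (1*(-1))/3 = -2/3 + (1/3)*(-1) = -2/3 - 1/3 = -1)
(-5*q(6) - 46)*(-54) = (-5*(-1) - 46)*(-54) = (5 - 46)*(-54) = -41*(-54) = 2214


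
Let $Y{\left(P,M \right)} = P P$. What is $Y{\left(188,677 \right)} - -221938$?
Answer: $257282$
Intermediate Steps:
$Y{\left(P,M \right)} = P^{2}$
$Y{\left(188,677 \right)} - -221938 = 188^{2} - -221938 = 35344 + 221938 = 257282$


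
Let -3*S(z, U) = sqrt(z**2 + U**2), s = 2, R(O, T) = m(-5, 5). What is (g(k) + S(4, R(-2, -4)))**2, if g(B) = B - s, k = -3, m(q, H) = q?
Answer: (15 + sqrt(41))**2/9 ≈ 50.899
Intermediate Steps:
R(O, T) = -5
S(z, U) = -sqrt(U**2 + z**2)/3 (S(z, U) = -sqrt(z**2 + U**2)/3 = -sqrt(U**2 + z**2)/3)
g(B) = -2 + B (g(B) = B - 1*2 = B - 2 = -2 + B)
(g(k) + S(4, R(-2, -4)))**2 = ((-2 - 3) - sqrt((-5)**2 + 4**2)/3)**2 = (-5 - sqrt(25 + 16)/3)**2 = (-5 - sqrt(41)/3)**2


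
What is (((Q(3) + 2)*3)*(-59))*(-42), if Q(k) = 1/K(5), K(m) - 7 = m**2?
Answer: 241605/16 ≈ 15100.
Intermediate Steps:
K(m) = 7 + m**2
Q(k) = 1/32 (Q(k) = 1/(7 + 5**2) = 1/(7 + 25) = 1/32)
(((Q(3) + 2)*3)*(-59))*(-42) = (((1/32 + 2)*3)*(-59))*(-42) = (((65/32)*3)*(-59))*(-42) = ((195/32)*(-59))*(-42) = -11505/32*(-42) = 241605/16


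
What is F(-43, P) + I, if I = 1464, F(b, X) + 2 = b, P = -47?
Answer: 1419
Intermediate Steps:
F(b, X) = -2 + b
F(-43, P) + I = (-2 - 43) + 1464 = -45 + 1464 = 1419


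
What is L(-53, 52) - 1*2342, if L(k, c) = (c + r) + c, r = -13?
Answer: -2251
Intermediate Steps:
L(k, c) = -13 + 2*c (L(k, c) = (c - 13) + c = (-13 + c) + c = -13 + 2*c)
L(-53, 52) - 1*2342 = (-13 + 2*52) - 1*2342 = (-13 + 104) - 2342 = 91 - 2342 = -2251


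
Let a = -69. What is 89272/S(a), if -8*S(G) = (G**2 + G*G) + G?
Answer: -714176/9453 ≈ -75.550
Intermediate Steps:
S(G) = -G**2/4 - G/8 (S(G) = -((G**2 + G*G) + G)/8 = -((G**2 + G**2) + G)/8 = -(2*G**2 + G)/8 = -(G + 2*G**2)/8 = -G**2/4 - G/8)
89272/S(a) = 89272/((-1/8*(-69)*(1 + 2*(-69)))) = 89272/((-1/8*(-69)*(1 - 138))) = 89272/((-1/8*(-69)*(-137))) = 89272/(-9453/8) = 89272*(-8/9453) = -714176/9453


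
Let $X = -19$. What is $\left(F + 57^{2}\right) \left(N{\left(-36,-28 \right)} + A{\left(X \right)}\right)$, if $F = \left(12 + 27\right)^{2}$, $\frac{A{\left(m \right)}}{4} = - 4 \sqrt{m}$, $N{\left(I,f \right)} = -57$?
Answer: $-271890 - 76320 i \sqrt{19} \approx -2.7189 \cdot 10^{5} - 3.3267 \cdot 10^{5} i$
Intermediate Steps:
$A{\left(m \right)} = - 16 \sqrt{m}$ ($A{\left(m \right)} = 4 \left(- 4 \sqrt{m}\right) = - 16 \sqrt{m}$)
$F = 1521$ ($F = 39^{2} = 1521$)
$\left(F + 57^{2}\right) \left(N{\left(-36,-28 \right)} + A{\left(X \right)}\right) = \left(1521 + 57^{2}\right) \left(-57 - 16 \sqrt{-19}\right) = \left(1521 + 3249\right) \left(-57 - 16 i \sqrt{19}\right) = 4770 \left(-57 - 16 i \sqrt{19}\right) = -271890 - 76320 i \sqrt{19}$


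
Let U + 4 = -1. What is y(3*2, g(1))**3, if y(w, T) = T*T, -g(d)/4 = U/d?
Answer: 64000000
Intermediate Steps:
U = -5 (U = -4 - 1 = -5)
g(d) = 20/d (g(d) = -(-20)/d = 20/d)
y(w, T) = T**2
y(3*2, g(1))**3 = ((20/1)**2)**3 = ((20*1)**2)**3 = (20**2)**3 = 400**3 = 64000000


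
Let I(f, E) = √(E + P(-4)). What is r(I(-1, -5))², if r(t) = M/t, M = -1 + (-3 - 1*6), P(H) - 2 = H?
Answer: -100/7 ≈ -14.286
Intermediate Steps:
P(H) = 2 + H
I(f, E) = √(-2 + E) (I(f, E) = √(E + (2 - 4)) = √(E - 2) = √(-2 + E))
M = -10 (M = -1 + (-3 - 6) = -1 - 9 = -10)
r(t) = -10/t
r(I(-1, -5))² = (-10/√(-2 - 5))² = (-10*(-I*√7/7))² = (-(-10)*I*√7/7)² = (10*I*√7/7)² = -100/7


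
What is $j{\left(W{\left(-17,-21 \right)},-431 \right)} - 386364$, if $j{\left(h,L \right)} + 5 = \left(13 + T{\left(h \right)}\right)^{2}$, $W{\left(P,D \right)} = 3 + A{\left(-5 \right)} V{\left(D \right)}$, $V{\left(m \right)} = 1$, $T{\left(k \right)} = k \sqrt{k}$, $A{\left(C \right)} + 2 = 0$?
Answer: $-386173$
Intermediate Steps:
$A{\left(C \right)} = -2$ ($A{\left(C \right)} = -2 + 0 = -2$)
$T{\left(k \right)} = k^{\frac{3}{2}}$
$W{\left(P,D \right)} = 1$ ($W{\left(P,D \right)} = 3 - 2 = 1$)
$j{\left(h,L \right)} = -5 + \left(13 + h^{\frac{3}{2}}\right)^{2}$
$j{\left(W{\left(-17,-21 \right)},-431 \right)} - 386364 = \left(-5 + \left(13 + 1^{\frac{3}{2}}\right)^{2}\right) - 386364 = \left(-5 + \left(13 + 1\right)^{2}\right) - 386364 = \left(-5 + 14^{2}\right) - 386364 = \left(-5 + 196\right) - 386364 = 191 - 386364 = -386173$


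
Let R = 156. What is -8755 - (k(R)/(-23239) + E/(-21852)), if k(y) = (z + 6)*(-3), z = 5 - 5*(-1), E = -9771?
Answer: -1482060068435/169272876 ≈ -8755.5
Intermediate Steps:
z = 10 (z = 5 + 5 = 10)
k(y) = -48 (k(y) = (10 + 6)*(-3) = 16*(-3) = -48)
-8755 - (k(R)/(-23239) + E/(-21852)) = -8755 - (-48/(-23239) - 9771/(-21852)) = -8755 - (-48*(-1/23239) - 9771*(-1/21852)) = -8755 - (48/23239 + 3257/7284) = -8755 - 1*76039055/169272876 = -8755 - 76039055/169272876 = -1482060068435/169272876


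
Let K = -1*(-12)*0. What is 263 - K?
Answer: 263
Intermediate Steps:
K = 0 (K = 12*0 = 0)
263 - K = 263 - 1*0 = 263 + 0 = 263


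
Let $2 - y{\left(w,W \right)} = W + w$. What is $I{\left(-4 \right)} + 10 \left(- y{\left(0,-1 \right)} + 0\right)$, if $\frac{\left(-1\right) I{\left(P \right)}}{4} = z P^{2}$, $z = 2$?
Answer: $-158$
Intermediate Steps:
$y{\left(w,W \right)} = 2 - W - w$ ($y{\left(w,W \right)} = 2 - \left(W + w\right) = 2 - W - w$)
$I{\left(P \right)} = - 8 P^{2}$ ($I{\left(P \right)} = - 4 \cdot 2 P^{2} = - 8 P^{2}$)
$I{\left(-4 \right)} + 10 \left(- y{\left(0,-1 \right)} + 0\right) = - 8 \left(-4\right)^{2} + 10 \left(- (2 - -1 - 0) + 0\right) = \left(-8\right) 16 + 10 \left(- (2 + 1 + 0) + 0\right) = -128 + 10 \left(\left(-1\right) 3 + 0\right) = -128 + 10 \left(-3 + 0\right) = -128 + 10 \left(-3\right) = -128 - 30 = -158$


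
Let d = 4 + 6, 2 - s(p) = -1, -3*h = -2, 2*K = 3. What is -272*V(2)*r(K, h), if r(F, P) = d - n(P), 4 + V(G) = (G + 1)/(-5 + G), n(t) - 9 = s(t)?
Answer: -2720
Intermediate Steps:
K = 3/2 (K = (½)*3 = 3/2 ≈ 1.5000)
h = ⅔ (h = -⅓*(-2) = ⅔ ≈ 0.66667)
s(p) = 3 (s(p) = 2 - 1*(-1) = 2 + 1 = 3)
n(t) = 12 (n(t) = 9 + 3 = 12)
d = 10
V(G) = -4 + (1 + G)/(-5 + G) (V(G) = -4 + (G + 1)/(-5 + G) = -4 + (1 + G)/(-5 + G))
r(F, P) = -2 (r(F, P) = 10 - 1*12 = 10 - 12 = -2)
-272*V(2)*r(K, h) = -272*3*(7 - 1*2)/(-5 + 2)*(-2) = -272*3*(7 - 2)/(-3)*(-2) = -272*3*(-⅓)*5*(-2) = -(-1360)*(-2) = -272*10 = -2720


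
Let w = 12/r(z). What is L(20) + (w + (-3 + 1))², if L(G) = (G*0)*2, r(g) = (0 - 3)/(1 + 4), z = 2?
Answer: 484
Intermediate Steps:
r(g) = -⅗ (r(g) = -3/5 = -3*⅕ = -⅗)
L(G) = 0 (L(G) = 0*2 = 0)
w = -20 (w = 12/(-⅗) = 12*(-5/3) = -20)
L(20) + (w + (-3 + 1))² = 0 + (-20 + (-3 + 1))² = 0 + (-20 - 2)² = 0 + (-22)² = 0 + 484 = 484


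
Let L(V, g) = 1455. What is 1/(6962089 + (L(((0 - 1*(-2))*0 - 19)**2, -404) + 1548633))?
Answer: 1/8512177 ≈ 1.1748e-7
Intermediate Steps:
1/(6962089 + (L(((0 - 1*(-2))*0 - 19)**2, -404) + 1548633)) = 1/(6962089 + (1455 + 1548633)) = 1/(6962089 + 1550088) = 1/8512177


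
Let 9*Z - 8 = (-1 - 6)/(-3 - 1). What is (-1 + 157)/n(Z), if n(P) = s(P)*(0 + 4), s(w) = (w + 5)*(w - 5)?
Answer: -5616/3431 ≈ -1.6368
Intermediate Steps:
s(w) = (-5 + w)*(5 + w) (s(w) = (5 + w)*(-5 + w) = (-5 + w)*(5 + w))
Z = 13/12 (Z = 8/9 + ((-1 - 6)/(-3 - 1))/9 = 8/9 + (-7/(-4))/9 = 8/9 + (-7*(-1/4))/9 = 8/9 + (1/9)*(7/4) = 8/9 + 7/36 = 13/12 ≈ 1.0833)
n(P) = -100 + 4*P**2 (n(P) = (-25 + P**2)*(0 + 4) = (-25 + P**2)*4 = -100 + 4*P**2)
(-1 + 157)/n(Z) = (-1 + 157)/(-100 + 4*(13/12)**2) = 156/(-100 + 4*(169/144)) = 156/(-100 + 169/36) = 156/(-3431/36) = -36/3431*156 = -5616/3431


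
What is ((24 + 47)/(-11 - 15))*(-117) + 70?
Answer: 779/2 ≈ 389.50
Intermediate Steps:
((24 + 47)/(-11 - 15))*(-117) + 70 = (71/(-26))*(-117) + 70 = (71*(-1/26))*(-117) + 70 = -71/26*(-117) + 70 = 639/2 + 70 = 779/2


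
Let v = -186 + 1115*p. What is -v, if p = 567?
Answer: -632019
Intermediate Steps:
v = 632019 (v = -186 + 1115*567 = -186 + 632205 = 632019)
-v = -1*632019 = -632019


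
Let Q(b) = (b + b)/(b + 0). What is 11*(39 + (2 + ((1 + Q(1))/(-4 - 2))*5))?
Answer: 847/2 ≈ 423.50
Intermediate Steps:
Q(b) = 2 (Q(b) = (2*b)/b = 2)
11*(39 + (2 + ((1 + Q(1))/(-4 - 2))*5)) = 11*(39 + (2 + ((1 + 2)/(-4 - 2))*5)) = 11*(39 + (2 + (3/(-6))*5)) = 11*(39 + (2 + (3*(-⅙))*5)) = 11*(39 + (2 - ½*5)) = 11*(39 + (2 - 5/2)) = 11*(39 - ½) = 11*(77/2) = 847/2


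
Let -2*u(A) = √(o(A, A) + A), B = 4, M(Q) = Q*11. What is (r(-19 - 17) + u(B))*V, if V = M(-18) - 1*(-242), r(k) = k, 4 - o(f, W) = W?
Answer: -1628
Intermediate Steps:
M(Q) = 11*Q
o(f, W) = 4 - W
u(A) = -1 (u(A) = -√((4 - A) + A)/2 = -√4/2 = -½*2 = -1)
V = 44 (V = 11*(-18) - 1*(-242) = -198 + 242 = 44)
(r(-19 - 17) + u(B))*V = ((-19 - 17) - 1)*44 = (-36 - 1)*44 = -37*44 = -1628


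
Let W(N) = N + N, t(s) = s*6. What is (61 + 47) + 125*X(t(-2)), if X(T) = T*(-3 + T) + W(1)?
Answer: 22858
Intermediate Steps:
t(s) = 6*s
W(N) = 2*N
X(T) = 2 + T*(-3 + T) (X(T) = T*(-3 + T) + 2*1 = T*(-3 + T) + 2 = 2 + T*(-3 + T))
(61 + 47) + 125*X(t(-2)) = (61 + 47) + 125*(2 + (6*(-2))² - 18*(-2)) = 108 + 125*(2 + (-12)² - 3*(-12)) = 108 + 125*(2 + 144 + 36) = 108 + 125*182 = 108 + 22750 = 22858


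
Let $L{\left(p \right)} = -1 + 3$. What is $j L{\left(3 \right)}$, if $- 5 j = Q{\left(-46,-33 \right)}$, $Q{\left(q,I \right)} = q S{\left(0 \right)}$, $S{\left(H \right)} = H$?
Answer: $0$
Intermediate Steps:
$L{\left(p \right)} = 2$
$Q{\left(q,I \right)} = 0$ ($Q{\left(q,I \right)} = q 0 = 0$)
$j = 0$ ($j = \left(- \frac{1}{5}\right) 0 = 0$)
$j L{\left(3 \right)} = 0 \cdot 2 = 0$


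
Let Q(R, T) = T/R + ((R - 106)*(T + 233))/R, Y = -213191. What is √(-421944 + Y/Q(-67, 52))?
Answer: I*√1024279751603137/49253 ≈ 649.79*I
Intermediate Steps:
Q(R, T) = T/R + (-106 + R)*(233 + T)/R (Q(R, T) = T/R + ((-106 + R)*(233 + T))/R = T/R + (-106 + R)*(233 + T)/R)
√(-421944 + Y/Q(-67, 52)) = √(-421944 - 213191*(-67/(-24698 - 105*52 - 67*(233 + 52)))) = √(-421944 - 213191*(-67/(-24698 - 5460 - 67*285))) = √(-421944 - 213191*(-67/(-24698 - 5460 - 19095))) = √(-421944 - 213191/((-1/67*(-49253)))) = √(-421944 - 213191/49253/67) = √(-421944 - 213191*67/49253) = √(-421944 - 14283797/49253) = √(-20796291629/49253) = I*√1024279751603137/49253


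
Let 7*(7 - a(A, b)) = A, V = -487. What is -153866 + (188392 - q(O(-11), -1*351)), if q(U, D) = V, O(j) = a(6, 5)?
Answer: 35013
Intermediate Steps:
a(A, b) = 7 - A/7
O(j) = 43/7 (O(j) = 7 - ⅐*6 = 7 - 6/7 = 43/7)
q(U, D) = -487
-153866 + (188392 - q(O(-11), -1*351)) = -153866 + (188392 - 1*(-487)) = -153866 + (188392 + 487) = -153866 + 188879 = 35013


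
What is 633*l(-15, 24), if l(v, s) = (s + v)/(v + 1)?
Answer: -5697/14 ≈ -406.93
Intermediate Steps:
l(v, s) = (s + v)/(1 + v)
633*l(-15, 24) = 633*((24 - 15)/(1 - 15)) = 633*(9/(-14)) = 633*(-1/14*9) = 633*(-9/14) = -5697/14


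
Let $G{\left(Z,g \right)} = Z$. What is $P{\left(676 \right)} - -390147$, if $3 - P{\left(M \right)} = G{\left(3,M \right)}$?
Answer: $390147$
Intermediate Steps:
$P{\left(M \right)} = 0$ ($P{\left(M \right)} = 3 - 3 = 0$)
$P{\left(676 \right)} - -390147 = 0 - -390147 = 0 + 390147 = 390147$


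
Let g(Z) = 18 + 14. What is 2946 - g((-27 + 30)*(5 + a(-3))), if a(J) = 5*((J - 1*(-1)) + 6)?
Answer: 2914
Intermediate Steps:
a(J) = 35 + 5*J (a(J) = 5*((J + 1) + 6) = 5*((1 + J) + 6) = 5*(7 + J) = 35 + 5*J)
g(Z) = 32
2946 - g((-27 + 30)*(5 + a(-3))) = 2946 - 1*32 = 2946 - 32 = 2914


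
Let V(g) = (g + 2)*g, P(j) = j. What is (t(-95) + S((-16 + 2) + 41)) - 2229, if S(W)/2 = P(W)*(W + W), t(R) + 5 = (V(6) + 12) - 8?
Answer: 734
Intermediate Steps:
V(g) = g*(2 + g) (V(g) = (2 + g)*g = g*(2 + g))
t(R) = 47 (t(R) = -5 + ((6*(2 + 6) + 12) - 8) = -5 + ((6*8 + 12) - 8) = -5 + ((48 + 12) - 8) = -5 + (60 - 8) = -5 + 52 = 47)
S(W) = 4*W² (S(W) = 2*(W*(W + W)) = 2*(W*(2*W)) = 2*(2*W²) = 4*W²)
(t(-95) + S((-16 + 2) + 41)) - 2229 = (47 + 4*((-16 + 2) + 41)²) - 2229 = (47 + 4*(-14 + 41)²) - 2229 = (47 + 4*27²) - 2229 = (47 + 4*729) - 2229 = (47 + 2916) - 2229 = 2963 - 2229 = 734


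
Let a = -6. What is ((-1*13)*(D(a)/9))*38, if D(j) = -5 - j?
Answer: -494/9 ≈ -54.889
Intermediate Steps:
((-1*13)*(D(a)/9))*38 = ((-1*13)*((-5 - 1*(-6))/9))*38 = -13*(-5 + 6)/9*38 = -13/9*38 = -494/9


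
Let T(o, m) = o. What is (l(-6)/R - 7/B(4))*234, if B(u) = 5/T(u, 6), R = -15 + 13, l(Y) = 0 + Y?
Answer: -3042/5 ≈ -608.40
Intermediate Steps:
l(Y) = Y
R = -2
B(u) = 5/u
(l(-6)/R - 7/B(4))*234 = (-6/(-2) - 7/(5/4))*234 = (-6*(-1/2) - 7/(5*(1/4)))*234 = (3 - 7/5/4)*234 = (3 - 7*4/5)*234 = (3 - 28/5)*234 = -13/5*234 = -3042/5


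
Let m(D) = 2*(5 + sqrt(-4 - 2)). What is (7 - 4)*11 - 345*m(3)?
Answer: -3417 - 690*I*sqrt(6) ≈ -3417.0 - 1690.1*I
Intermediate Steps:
m(D) = 10 + 2*I*sqrt(6) (m(D) = 2*(5 + sqrt(-6)) = 2*(5 + I*sqrt(6)) = 10 + 2*I*sqrt(6))
(7 - 4)*11 - 345*m(3) = (7 - 4)*11 - 345*(10 + 2*I*sqrt(6)) = 3*11 + (-3450 - 690*I*sqrt(6)) = 33 + (-3450 - 690*I*sqrt(6)) = -3417 - 690*I*sqrt(6)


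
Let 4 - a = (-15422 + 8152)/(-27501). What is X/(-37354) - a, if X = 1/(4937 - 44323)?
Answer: -151144792549195/40460148934644 ≈ -3.7356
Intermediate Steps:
X = -1/39386 (X = 1/(-39386) = -1/39386 ≈ -2.5390e-5)
a = 102734/27501 (a = 4 - (-15422 + 8152)/(-27501) = 4 - (-7270)*(-1)/27501 = 4 - 1*7270/27501 = 4 - 7270/27501 = 102734/27501 ≈ 3.7356)
X/(-37354) - a = -1/39386/(-37354) - 1*102734/27501 = -1/39386*(-1/37354) - 102734/27501 = 1/1471224644 - 102734/27501 = -151144792549195/40460148934644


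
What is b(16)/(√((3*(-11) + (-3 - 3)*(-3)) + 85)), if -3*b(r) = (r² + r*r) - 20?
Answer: -82*√70/35 ≈ -19.602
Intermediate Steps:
b(r) = 20/3 - 2*r²/3 (b(r) = -((r² + r*r) - 20)/3 = -((r² + r²) - 20)/3 = -(2*r² - 20)/3 = -(-20 + 2*r²)/3 = 20/3 - 2*r²/3)
b(16)/(√((3*(-11) + (-3 - 3)*(-3)) + 85)) = (20/3 - ⅔*16²)/(√((3*(-11) + (-3 - 3)*(-3)) + 85)) = (20/3 - ⅔*256)/(√((-33 - 6*(-3)) + 85)) = (20/3 - 512/3)/(√((-33 + 18) + 85)) = -164/√(-15 + 85) = -164*√70/70 = -82*√70/35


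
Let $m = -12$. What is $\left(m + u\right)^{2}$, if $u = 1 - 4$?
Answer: $225$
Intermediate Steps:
$u = -3$ ($u = 1 - 4 = -3$)
$\left(m + u\right)^{2} = \left(-12 - 3\right)^{2} = \left(-15\right)^{2} = 225$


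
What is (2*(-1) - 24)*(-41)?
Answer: 1066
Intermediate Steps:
(2*(-1) - 24)*(-41) = (-2 - 24)*(-41) = -26*(-41) = 1066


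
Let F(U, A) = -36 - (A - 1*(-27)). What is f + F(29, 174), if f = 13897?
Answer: 13660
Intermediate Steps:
F(U, A) = -63 - A (F(U, A) = -36 - (A + 27) = -36 - (27 + A) = -36 + (-27 - A) = -63 - A)
f + F(29, 174) = 13897 + (-63 - 1*174) = 13897 + (-63 - 174) = 13897 - 237 = 13660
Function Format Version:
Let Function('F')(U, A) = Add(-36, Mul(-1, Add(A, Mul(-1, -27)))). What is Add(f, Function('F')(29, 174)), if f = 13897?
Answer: 13660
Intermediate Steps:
Function('F')(U, A) = Add(-63, Mul(-1, A)) (Function('F')(U, A) = Add(-36, Mul(-1, Add(A, 27))) = Add(-36, Mul(-1, Add(27, A))) = Add(-36, Add(-27, Mul(-1, A))) = Add(-63, Mul(-1, A)))
Add(f, Function('F')(29, 174)) = Add(13897, Add(-63, Mul(-1, 174))) = Add(13897, Add(-63, -174)) = Add(13897, -237) = 13660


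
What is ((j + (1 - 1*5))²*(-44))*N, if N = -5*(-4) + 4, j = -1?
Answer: -26400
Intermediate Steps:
N = 24 (N = 20 + 4 = 24)
((j + (1 - 1*5))²*(-44))*N = ((-1 + (1 - 1*5))²*(-44))*24 = ((-1 + (1 - 5))²*(-44))*24 = ((-1 - 4)²*(-44))*24 = ((-5)²*(-44))*24 = (25*(-44))*24 = -1100*24 = -26400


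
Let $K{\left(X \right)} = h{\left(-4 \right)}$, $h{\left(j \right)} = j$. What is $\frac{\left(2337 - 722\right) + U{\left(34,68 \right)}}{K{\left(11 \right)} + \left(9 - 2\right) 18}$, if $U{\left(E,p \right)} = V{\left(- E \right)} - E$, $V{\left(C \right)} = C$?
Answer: $\frac{1547}{122} \approx 12.68$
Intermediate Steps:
$K{\left(X \right)} = -4$
$U{\left(E,p \right)} = - 2 E$ ($U{\left(E,p \right)} = - E - E = - 2 E$)
$\frac{\left(2337 - 722\right) + U{\left(34,68 \right)}}{K{\left(11 \right)} + \left(9 - 2\right) 18} = \frac{\left(2337 - 722\right) - 68}{-4 + \left(9 - 2\right) 18} = \frac{\left(2337 - 722\right) - 68}{-4 + 7 \cdot 18} = \frac{1615 - 68}{-4 + 126} = \frac{1547}{122}$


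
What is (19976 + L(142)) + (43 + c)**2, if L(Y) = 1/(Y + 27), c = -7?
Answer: 3594969/169 ≈ 21272.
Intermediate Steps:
L(Y) = 1/(27 + Y)
(19976 + L(142)) + (43 + c)**2 = (19976 + 1/(27 + 142)) + (43 - 7)**2 = (19976 + 1/169) + 36**2 = (19976 + 1/169) + 1296 = 3375945/169 + 1296 = 3594969/169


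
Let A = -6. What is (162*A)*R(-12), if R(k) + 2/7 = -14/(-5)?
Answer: -85536/35 ≈ -2443.9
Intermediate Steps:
R(k) = 88/35 (R(k) = -2/7 - 14/(-5) = -2/7 - 14*(-⅕) = -2/7 + 14/5 = 88/35)
(162*A)*R(-12) = (162*(-6))*(88/35) = -972*88/35 = -85536/35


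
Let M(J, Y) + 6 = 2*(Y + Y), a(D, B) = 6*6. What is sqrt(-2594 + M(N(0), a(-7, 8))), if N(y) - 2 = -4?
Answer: 2*I*sqrt(614) ≈ 49.558*I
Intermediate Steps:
a(D, B) = 36
N(y) = -2 (N(y) = 2 - 4 = -2)
M(J, Y) = -6 + 4*Y (M(J, Y) = -6 + 2*(Y + Y) = -6 + 2*(2*Y) = -6 + 4*Y)
sqrt(-2594 + M(N(0), a(-7, 8))) = sqrt(-2594 + (-6 + 4*36)) = sqrt(-2594 + (-6 + 144)) = sqrt(-2594 + 138) = sqrt(-2456) = 2*I*sqrt(614)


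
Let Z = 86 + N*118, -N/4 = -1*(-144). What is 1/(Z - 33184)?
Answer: -1/101066 ≈ -9.8945e-6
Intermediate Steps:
N = -576 (N = -(-4)*(-144) = -4*144 = -576)
Z = -67882 (Z = 86 - 576*118 = 86 - 67968 = -67882)
1/(Z - 33184) = 1/(-67882 - 33184) = 1/(-101066) = -1/101066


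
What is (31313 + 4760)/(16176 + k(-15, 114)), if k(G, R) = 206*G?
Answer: 36073/13086 ≈ 2.7566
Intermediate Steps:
(31313 + 4760)/(16176 + k(-15, 114)) = (31313 + 4760)/(16176 + 206*(-15)) = 36073/(16176 - 3090) = 36073/13086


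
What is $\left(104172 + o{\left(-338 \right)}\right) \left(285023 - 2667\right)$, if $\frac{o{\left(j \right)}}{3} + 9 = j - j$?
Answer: $29405965620$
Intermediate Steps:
$o{\left(j \right)} = -27$ ($o{\left(j \right)} = -27 + 3 \left(j - j\right) = -27 + 3 \cdot 0 = -27 + 0 = -27$)
$\left(104172 + o{\left(-338 \right)}\right) \left(285023 - 2667\right) = \left(104172 - 27\right) \left(285023 - 2667\right) = 104145 \cdot 282356 = 29405965620$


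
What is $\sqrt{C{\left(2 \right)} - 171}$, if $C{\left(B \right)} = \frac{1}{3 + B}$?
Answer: $\frac{i \sqrt{4270}}{5} \approx 13.069 i$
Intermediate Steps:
$\sqrt{C{\left(2 \right)} - 171} = \sqrt{\frac{1}{3 + 2} - 171} = \sqrt{\frac{1}{5} - 171} = \sqrt{- \frac{854}{5}} = \frac{i \sqrt{4270}}{5}$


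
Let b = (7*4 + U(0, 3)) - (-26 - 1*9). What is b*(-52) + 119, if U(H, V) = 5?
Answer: -3417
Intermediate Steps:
b = 68 (b = (7*4 + 5) - (-26 - 1*9) = (28 + 5) - (-26 - 9) = 33 - 1*(-35) = 33 + 35 = 68)
b*(-52) + 119 = 68*(-52) + 119 = -3536 + 119 = -3417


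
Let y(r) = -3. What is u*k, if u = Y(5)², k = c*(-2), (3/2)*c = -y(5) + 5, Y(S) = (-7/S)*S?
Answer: -1568/3 ≈ -522.67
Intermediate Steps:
Y(S) = -7
c = 16/3 (c = 2*(-1*(-3) + 5)/3 = 2*(3 + 5)/3 = (⅔)*8 = 16/3 ≈ 5.3333)
k = -32/3 (k = (16/3)*(-2) = -32/3 ≈ -10.667)
u = 49 (u = (-7)² = 49)
u*k = 49*(-32/3) = -1568/3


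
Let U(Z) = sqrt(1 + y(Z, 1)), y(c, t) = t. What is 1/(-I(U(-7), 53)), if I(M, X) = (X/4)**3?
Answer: -64/148877 ≈ -0.00042988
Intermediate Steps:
U(Z) = sqrt(2) (U(Z) = sqrt(1 + 1) = sqrt(2))
I(M, X) = X**3/64 (I(M, X) = (X*(1/4))**3 = (X/4)**3 = X**3/64)
1/(-I(U(-7), 53)) = 1/(-53**3/64) = 1/(-148877/64) = -64/148877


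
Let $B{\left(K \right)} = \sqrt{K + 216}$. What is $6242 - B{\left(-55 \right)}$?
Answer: $6242 - \sqrt{161} \approx 6229.3$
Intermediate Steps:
$B{\left(K \right)} = \sqrt{216 + K}$
$6242 - B{\left(-55 \right)} = 6242 - \sqrt{216 - 55} = 6242 - \sqrt{161}$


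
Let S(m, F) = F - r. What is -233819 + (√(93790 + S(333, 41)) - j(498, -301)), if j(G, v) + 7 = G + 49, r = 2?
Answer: -234359 + √93829 ≈ -2.3405e+5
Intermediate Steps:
S(m, F) = -2 + F (S(m, F) = F - 1*2 = F - 2 = -2 + F)
j(G, v) = 42 + G (j(G, v) = -7 + (G + 49) = -7 + (49 + G) = 42 + G)
-233819 + (√(93790 + S(333, 41)) - j(498, -301)) = -233819 + (√(93790 + (-2 + 41)) - (42 + 498)) = -233819 + (√(93790 + 39) - 1*540) = -233819 + (√93829 - 540) = -233819 + (-540 + √93829) = -234359 + √93829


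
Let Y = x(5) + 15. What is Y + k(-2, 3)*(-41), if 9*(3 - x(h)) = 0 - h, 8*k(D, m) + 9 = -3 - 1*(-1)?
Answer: 5395/72 ≈ 74.931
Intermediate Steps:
k(D, m) = -11/8 (k(D, m) = -9/8 + (-3 - 1*(-1))/8 = -9/8 + (-3 + 1)/8 = -9/8 + (1/8)*(-2) = -9/8 - 1/4 = -11/8)
x(h) = 3 + h/9 (x(h) = 3 - (0 - h)/9 = 3 - (-1)*h/9 = 3 + h/9)
Y = 167/9 (Y = (3 + (1/9)*5) + 15 = (3 + 5/9) + 15 = 32/9 + 15 = 167/9 ≈ 18.556)
Y + k(-2, 3)*(-41) = 167/9 - 11/8*(-41) = 167/9 + 451/8 = 5395/72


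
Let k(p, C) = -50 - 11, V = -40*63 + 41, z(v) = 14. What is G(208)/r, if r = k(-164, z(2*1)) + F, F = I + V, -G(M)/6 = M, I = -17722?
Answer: 208/3377 ≈ 0.061593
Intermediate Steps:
V = -2479 (V = -2520 + 41 = -2479)
G(M) = -6*M
k(p, C) = -61
F = -20201 (F = -17722 - 2479 = -20201)
r = -20262 (r = -61 - 20201 = -20262)
G(208)/r = -6*208/(-20262) = -1248*(-1/20262) = 208/3377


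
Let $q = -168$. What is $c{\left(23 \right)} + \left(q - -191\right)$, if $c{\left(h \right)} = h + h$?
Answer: $69$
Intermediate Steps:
$c{\left(h \right)} = 2 h$
$c{\left(23 \right)} + \left(q - -191\right) = 2 \cdot 23 - -23 = 46 + \left(-168 + 191\right) = 46 + 23 = 69$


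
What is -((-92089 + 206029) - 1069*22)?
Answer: -90422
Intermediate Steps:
-((-92089 + 206029) - 1069*22) = -(113940 - 23518) = -1*90422 = -90422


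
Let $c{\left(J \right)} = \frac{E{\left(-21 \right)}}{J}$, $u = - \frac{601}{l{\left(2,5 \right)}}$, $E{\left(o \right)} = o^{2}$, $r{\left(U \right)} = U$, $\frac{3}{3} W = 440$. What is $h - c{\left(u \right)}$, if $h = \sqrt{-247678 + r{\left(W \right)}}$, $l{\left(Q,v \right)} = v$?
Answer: $\frac{2205}{601} + i \sqrt{247238} \approx 3.6689 + 497.23 i$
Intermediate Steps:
$W = 440$
$u = - \frac{601}{5} \approx -120.2$
$h = i \sqrt{247238}$ ($h = \sqrt{-247678 + 440} = \sqrt{-247238} = i \sqrt{247238} \approx 497.23 i$)
$c{\left(J \right)} = \frac{441}{J}$ ($c{\left(J \right)} = \frac{\left(-21\right)^{2}}{J} = \frac{441}{J}$)
$h - c{\left(u \right)} = i \sqrt{247238} - \frac{441}{- \frac{601}{5}} = i \sqrt{247238} - 441 \left(- \frac{5}{601}\right) = i \sqrt{247238} - - \frac{2205}{601} = i \sqrt{247238} + \frac{2205}{601} = \frac{2205}{601} + i \sqrt{247238}$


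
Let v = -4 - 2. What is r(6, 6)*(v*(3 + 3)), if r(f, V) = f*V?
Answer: -1296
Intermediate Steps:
r(f, V) = V*f
v = -6
r(6, 6)*(v*(3 + 3)) = (6*6)*(-6*(3 + 3)) = 36*(-6*6) = 36*(-36) = -1296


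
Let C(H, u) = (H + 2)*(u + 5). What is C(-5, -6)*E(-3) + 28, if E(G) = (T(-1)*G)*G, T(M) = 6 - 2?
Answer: 136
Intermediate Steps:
T(M) = 4
C(H, u) = (2 + H)*(5 + u)
E(G) = 4*G² (E(G) = (4*G)*G = 4*G²)
C(-5, -6)*E(-3) + 28 = (10 + 2*(-6) + 5*(-5) - 5*(-6))*(4*(-3)²) + 28 = (10 - 12 - 25 + 30)*(4*9) + 28 = 3*36 + 28 = 108 + 28 = 136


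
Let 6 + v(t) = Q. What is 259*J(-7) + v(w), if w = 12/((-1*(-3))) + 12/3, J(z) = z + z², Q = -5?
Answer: 10867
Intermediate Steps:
w = 8 (w = 12/3 + 12*(⅓) = 12*(⅓) + 4 = 4 + 4 = 8)
v(t) = -11 (v(t) = -6 - 5 = -11)
259*J(-7) + v(w) = 259*(-7*(1 - 7)) - 11 = 259*(-7*(-6)) - 11 = 259*42 - 11 = 10878 - 11 = 10867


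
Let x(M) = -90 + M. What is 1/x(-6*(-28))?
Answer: 1/78 ≈ 0.012821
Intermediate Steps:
1/x(-6*(-28)) = 1/(-90 - 6*(-28)) = 1/(-90 + 168) = 1/78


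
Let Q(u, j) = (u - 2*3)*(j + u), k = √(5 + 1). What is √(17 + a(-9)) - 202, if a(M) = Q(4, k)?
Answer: -202 + √(9 - 2*√6) ≈ -199.97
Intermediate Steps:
k = √6 ≈ 2.4495
Q(u, j) = (-6 + u)*(j + u) (Q(u, j) = (u - 6)*(j + u) = (-6 + u)*(j + u))
a(M) = -8 - 2*√6 (a(M) = 4² - 6*√6 - 6*4 + √6*4 = 16 - 6*√6 - 24 + 4*√6 = -8 - 2*√6)
√(17 + a(-9)) - 202 = √(17 + (-8 - 2*√6)) - 202 = √(9 - 2*√6) - 202 = -202 + √(9 - 2*√6)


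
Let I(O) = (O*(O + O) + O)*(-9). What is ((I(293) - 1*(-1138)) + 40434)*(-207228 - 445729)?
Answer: 983579818079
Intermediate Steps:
I(O) = -18*O² - 9*O (I(O) = (O*(2*O) + O)*(-9) = (2*O² + O)*(-9) = (O + 2*O²)*(-9) = -18*O² - 9*O)
((I(293) - 1*(-1138)) + 40434)*(-207228 - 445729) = ((-9*293*(1 + 2*293) - 1*(-1138)) + 40434)*(-207228 - 445729) = ((-9*293*(1 + 586) + 1138) + 40434)*(-652957) = ((-9*293*587 + 1138) + 40434)*(-652957) = ((-1547919 + 1138) + 40434)*(-652957) = (-1546781 + 40434)*(-652957) = -1506347*(-652957) = 983579818079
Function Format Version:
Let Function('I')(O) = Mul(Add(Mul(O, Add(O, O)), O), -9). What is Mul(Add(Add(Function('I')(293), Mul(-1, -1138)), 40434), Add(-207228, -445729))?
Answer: 983579818079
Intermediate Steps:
Function('I')(O) = Add(Mul(-18, Pow(O, 2)), Mul(-9, O)) (Function('I')(O) = Mul(Add(Mul(O, Mul(2, O)), O), -9) = Mul(Add(Mul(2, Pow(O, 2)), O), -9) = Mul(Add(O, Mul(2, Pow(O, 2))), -9) = Add(Mul(-18, Pow(O, 2)), Mul(-9, O)))
Mul(Add(Add(Function('I')(293), Mul(-1, -1138)), 40434), Add(-207228, -445729)) = Mul(Add(Add(Mul(-9, 293, Add(1, Mul(2, 293))), Mul(-1, -1138)), 40434), Add(-207228, -445729)) = Mul(Add(Add(Mul(-9, 293, Add(1, 586)), 1138), 40434), -652957) = Mul(Add(Add(Mul(-9, 293, 587), 1138), 40434), -652957) = Mul(Add(Add(-1547919, 1138), 40434), -652957) = Mul(Add(-1546781, 40434), -652957) = Mul(-1506347, -652957) = 983579818079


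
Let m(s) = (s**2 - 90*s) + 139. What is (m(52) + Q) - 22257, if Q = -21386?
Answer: -45480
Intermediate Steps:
m(s) = 139 + s**2 - 90*s
(m(52) + Q) - 22257 = ((139 + 52**2 - 90*52) - 21386) - 22257 = ((139 + 2704 - 4680) - 21386) - 22257 = (-1837 - 21386) - 22257 = -23223 - 22257 = -45480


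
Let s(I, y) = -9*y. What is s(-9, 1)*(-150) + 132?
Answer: 1482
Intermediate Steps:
s(-9, 1)*(-150) + 132 = -9*1*(-150) + 132 = -9*(-150) + 132 = 1350 + 132 = 1482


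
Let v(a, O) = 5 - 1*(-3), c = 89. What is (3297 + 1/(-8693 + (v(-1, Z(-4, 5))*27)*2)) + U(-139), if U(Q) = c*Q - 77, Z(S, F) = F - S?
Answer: -75596412/8261 ≈ -9151.0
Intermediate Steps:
v(a, O) = 8 (v(a, O) = 5 + 3 = 8)
U(Q) = -77 + 89*Q (U(Q) = 89*Q - 77 = -77 + 89*Q)
(3297 + 1/(-8693 + (v(-1, Z(-4, 5))*27)*2)) + U(-139) = (3297 + 1/(-8693 + (8*27)*2)) + (-77 + 89*(-139)) = (3297 + 1/(-8693 + 216*2)) + (-77 - 12371) = (3297 + 1/(-8693 + 432)) - 12448 = (3297 + 1/(-8261)) - 12448 = (3297 - 1/8261) - 12448 = 27236516/8261 - 12448 = -75596412/8261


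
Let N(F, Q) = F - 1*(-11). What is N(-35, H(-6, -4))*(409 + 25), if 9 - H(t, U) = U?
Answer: -10416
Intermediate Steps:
H(t, U) = 9 - U
N(F, Q) = 11 + F (N(F, Q) = F + 11 = 11 + F)
N(-35, H(-6, -4))*(409 + 25) = (11 - 35)*(409 + 25) = -24*434 = -10416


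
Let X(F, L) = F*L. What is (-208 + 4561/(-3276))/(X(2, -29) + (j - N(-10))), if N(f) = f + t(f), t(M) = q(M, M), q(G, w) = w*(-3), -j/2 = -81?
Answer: -685969/275184 ≈ -2.4928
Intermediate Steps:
j = 162 (j = -2*(-81) = 162)
q(G, w) = -3*w
t(M) = -3*M
N(f) = -2*f (N(f) = f - 3*f = -2*f)
(-208 + 4561/(-3276))/(X(2, -29) + (j - N(-10))) = (-208 + 4561/(-3276))/(2*(-29) + (162 - (-2)*(-10))) = (-208 + 4561*(-1/3276))/(-58 + (162 - 1*20)) = (-208 - 4561/3276)/(-58 + (162 - 20)) = -685969/(3276*(-58 + 142)) = -685969/3276/84 = -685969/3276*1/84 = -685969/275184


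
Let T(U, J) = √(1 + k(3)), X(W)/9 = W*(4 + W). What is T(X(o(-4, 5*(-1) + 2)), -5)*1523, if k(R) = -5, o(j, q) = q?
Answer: 3046*I ≈ 3046.0*I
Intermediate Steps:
X(W) = 9*W*(4 + W) (X(W) = 9*(W*(4 + W)) = 9*W*(4 + W))
T(U, J) = 2*I (T(U, J) = √(1 - 5) = √(-4) = 2*I)
T(X(o(-4, 5*(-1) + 2)), -5)*1523 = (2*I)*1523 = 3046*I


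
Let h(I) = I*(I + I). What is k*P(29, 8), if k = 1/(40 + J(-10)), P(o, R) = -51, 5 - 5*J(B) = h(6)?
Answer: -255/133 ≈ -1.9173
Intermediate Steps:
h(I) = 2*I² (h(I) = I*(2*I) = 2*I²)
J(B) = -67/5 (J(B) = 1 - 2*6²/5 = 1 - 2*36/5 = 1 - ⅕*72 = 1 - 72/5 = -67/5)
k = 5/133 (k = 1/(40 - 67/5) = 1/(133/5) = 5/133 ≈ 0.037594)
k*P(29, 8) = (5/133)*(-51) = -255/133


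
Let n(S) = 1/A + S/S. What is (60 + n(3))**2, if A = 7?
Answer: 183184/49 ≈ 3738.4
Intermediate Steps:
n(S) = 8/7 (n(S) = 1/7 + S/S = 1*(1/7) + 1 = 1/7 + 1 = 8/7)
(60 + n(3))**2 = (60 + 8/7)**2 = (428/7)**2 = 183184/49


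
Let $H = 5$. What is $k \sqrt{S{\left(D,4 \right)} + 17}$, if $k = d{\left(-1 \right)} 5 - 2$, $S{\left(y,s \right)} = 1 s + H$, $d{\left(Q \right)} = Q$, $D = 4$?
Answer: $- 7 \sqrt{26} \approx -35.693$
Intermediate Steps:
$S{\left(y,s \right)} = 5 + s$ ($S{\left(y,s \right)} = 1 s + 5 = s + 5 = 5 + s$)
$k = -7$ ($k = \left(-1\right) 5 - 2 = -5 - 2 = -7$)
$k \sqrt{S{\left(D,4 \right)} + 17} = - 7 \sqrt{\left(5 + 4\right) + 17} = - 7 \sqrt{9 + 17} = - 7 \sqrt{26}$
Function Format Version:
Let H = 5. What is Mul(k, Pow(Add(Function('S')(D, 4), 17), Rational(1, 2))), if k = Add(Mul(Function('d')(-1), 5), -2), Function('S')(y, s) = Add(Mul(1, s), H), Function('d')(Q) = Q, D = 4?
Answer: Mul(-7, Pow(26, Rational(1, 2))) ≈ -35.693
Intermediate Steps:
Function('S')(y, s) = Add(5, s) (Function('S')(y, s) = Add(Mul(1, s), 5) = Add(s, 5) = Add(5, s))
k = -7 (k = Add(Mul(-1, 5), -2) = Add(-5, -2) = -7)
Mul(k, Pow(Add(Function('S')(D, 4), 17), Rational(1, 2))) = Mul(-7, Pow(Add(Add(5, 4), 17), Rational(1, 2))) = Mul(-7, Pow(Add(9, 17), Rational(1, 2))) = Mul(-7, Pow(26, Rational(1, 2)))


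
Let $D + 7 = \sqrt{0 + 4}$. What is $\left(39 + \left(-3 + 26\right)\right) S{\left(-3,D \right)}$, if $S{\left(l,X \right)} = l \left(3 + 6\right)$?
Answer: $-1674$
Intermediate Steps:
$D = -5$ ($D = -7 + \sqrt{0 + 4} = -7 + \sqrt{4} = -7 + 2 = -5$)
$S{\left(l,X \right)} = 9 l$ ($S{\left(l,X \right)} = l 9 = 9 l$)
$\left(39 + \left(-3 + 26\right)\right) S{\left(-3,D \right)} = \left(39 + \left(-3 + 26\right)\right) 9 \left(-3\right) = \left(39 + 23\right) \left(-27\right) = 62 \left(-27\right) = -1674$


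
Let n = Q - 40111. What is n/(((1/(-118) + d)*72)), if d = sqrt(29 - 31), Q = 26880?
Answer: 780629/1002564 + 46057111*I*sqrt(2)/501282 ≈ 0.77863 + 129.94*I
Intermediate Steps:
d = I*sqrt(2) (d = sqrt(-2) = I*sqrt(2) ≈ 1.4142*I)
n = -13231 (n = 26880 - 40111 = -13231)
n/(((1/(-118) + d)*72)) = -13231*1/(72*(1/(-118) + I*sqrt(2))) = -13231*1/(72*(-1/118 + I*sqrt(2))) = -13231/(-36/59 + 72*I*sqrt(2))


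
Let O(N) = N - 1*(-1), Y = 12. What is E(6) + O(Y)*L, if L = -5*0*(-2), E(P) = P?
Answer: 6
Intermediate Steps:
L = 0 (L = 0*(-2) = 0)
O(N) = 1 + N (O(N) = N + 1 = 1 + N)
E(6) + O(Y)*L = 6 + (1 + 12)*0 = 6 + 13*0 = 6 + 0 = 6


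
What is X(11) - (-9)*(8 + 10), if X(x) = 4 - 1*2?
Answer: 164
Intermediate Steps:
X(x) = 2 (X(x) = 4 - 2 = 2)
X(11) - (-9)*(8 + 10) = 2 - (-9)*(8 + 10) = 2 - (-9)*18 = 2 - 1*(-162) = 2 + 162 = 164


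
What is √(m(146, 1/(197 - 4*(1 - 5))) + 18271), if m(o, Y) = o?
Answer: √18417 ≈ 135.71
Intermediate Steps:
√(m(146, 1/(197 - 4*(1 - 5))) + 18271) = √(146 + 18271) = √18417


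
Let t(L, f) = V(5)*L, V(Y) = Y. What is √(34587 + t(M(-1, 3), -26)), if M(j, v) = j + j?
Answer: √34577 ≈ 185.95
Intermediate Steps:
M(j, v) = 2*j
t(L, f) = 5*L
√(34587 + t(M(-1, 3), -26)) = √(34587 + 5*(2*(-1))) = √(34587 + 5*(-2)) = √(34587 - 10) = √34577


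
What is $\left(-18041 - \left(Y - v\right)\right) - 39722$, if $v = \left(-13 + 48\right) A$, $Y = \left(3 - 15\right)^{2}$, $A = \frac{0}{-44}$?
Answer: $-57907$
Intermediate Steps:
$A = 0$ ($A = 0 \left(- \frac{1}{44}\right) = 0$)
$Y = 144$ ($Y = \left(-12\right)^{2} = 144$)
$v = 0$ ($v = \left(-13 + 48\right) 0 = 35 \cdot 0 = 0$)
$\left(-18041 - \left(Y - v\right)\right) - 39722 = \left(-18041 + \left(0 - 144\right)\right) - 39722 = \left(-18041 - 144\right) - 39722 = -18185 - 39722 = -57907$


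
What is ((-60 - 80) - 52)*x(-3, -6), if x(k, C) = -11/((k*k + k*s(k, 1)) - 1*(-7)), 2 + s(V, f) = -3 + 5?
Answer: 132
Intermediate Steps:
s(V, f) = 0 (s(V, f) = -2 + (-3 + 5) = -2 + 2 = 0)
x(k, C) = -11/(7 + k²) (x(k, C) = -11/((k*k + k*0) - 1*(-7)) = -11/((k² + 0) + 7) = -11/(k² + 7) = -11/(7 + k²))
((-60 - 80) - 52)*x(-3, -6) = ((-60 - 80) - 52)*(-11/(7 + (-3)²)) = (-140 - 52)*(-11/(7 + 9)) = -(-2112)/16 = -192*(-11/16) = 132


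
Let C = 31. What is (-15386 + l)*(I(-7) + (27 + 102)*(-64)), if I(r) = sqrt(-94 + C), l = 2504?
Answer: 106353792 - 38646*I*sqrt(7) ≈ 1.0635e+8 - 1.0225e+5*I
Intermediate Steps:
I(r) = 3*I*sqrt(7) (I(r) = sqrt(-94 + 31) = sqrt(-63) = 3*I*sqrt(7))
(-15386 + l)*(I(-7) + (27 + 102)*(-64)) = (-15386 + 2504)*(3*I*sqrt(7) + (27 + 102)*(-64)) = -12882*(3*I*sqrt(7) + 129*(-64)) = -12882*(3*I*sqrt(7) - 8256) = -12882*(-8256 + 3*I*sqrt(7)) = 106353792 - 38646*I*sqrt(7)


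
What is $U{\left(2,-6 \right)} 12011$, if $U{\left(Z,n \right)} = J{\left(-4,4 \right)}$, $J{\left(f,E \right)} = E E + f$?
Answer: $144132$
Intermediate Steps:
$J{\left(f,E \right)} = f + E^{2}$ ($J{\left(f,E \right)} = E^{2} + f = f + E^{2}$)
$U{\left(Z,n \right)} = 12$ ($U{\left(Z,n \right)} = -4 + 4^{2} = -4 + 16 = 12$)
$U{\left(2,-6 \right)} 12011 = 12 \cdot 12011 = 144132$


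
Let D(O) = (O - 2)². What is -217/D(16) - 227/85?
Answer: -8991/2380 ≈ -3.7777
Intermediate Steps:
D(O) = (-2 + O)²
-217/D(16) - 227/85 = -217/(-2 + 16)² - 227/85 = -217/(14²) - 227*1/85 = -217/196 - 227/85 = -217*1/196 - 227/85 = -31/28 - 227/85 = -8991/2380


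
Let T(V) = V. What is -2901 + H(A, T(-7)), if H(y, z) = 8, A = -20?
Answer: -2893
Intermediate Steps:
-2901 + H(A, T(-7)) = -2901 + 8 = -2893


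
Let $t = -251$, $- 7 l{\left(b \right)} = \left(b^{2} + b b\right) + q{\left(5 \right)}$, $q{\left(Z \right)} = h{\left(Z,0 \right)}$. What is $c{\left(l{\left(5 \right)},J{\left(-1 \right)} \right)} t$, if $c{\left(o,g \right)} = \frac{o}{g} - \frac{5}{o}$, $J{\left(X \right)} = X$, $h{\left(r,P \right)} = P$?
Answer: $- \frac{137799}{70} \approx -1968.6$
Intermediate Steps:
$q{\left(Z \right)} = 0$
$l{\left(b \right)} = - \frac{2 b^{2}}{7}$ ($l{\left(b \right)} = - \frac{\left(b^{2} + b b\right) + 0}{7} = - \frac{\left(b^{2} + b^{2}\right) + 0}{7} = - \frac{2 b^{2} + 0}{7} = - \frac{2 b^{2}}{7}$)
$c{\left(o,g \right)} = - \frac{5}{o} + \frac{o}{g}$
$c{\left(l{\left(5 \right)},J{\left(-1 \right)} \right)} t = \left(- \frac{5}{\left(- \frac{2}{7}\right) 5^{2}} + \frac{\left(- \frac{2}{7}\right) 5^{2}}{-1}\right) \left(-251\right) = \left(- \frac{5}{\left(- \frac{2}{7}\right) 25} + \left(- \frac{2}{7}\right) 25 \left(-1\right)\right) \left(-251\right) = \left(- \frac{5}{- \frac{50}{7}} - - \frac{50}{7}\right) \left(-251\right) = \left(\left(-5\right) \left(- \frac{7}{50}\right) + \frac{50}{7}\right) \left(-251\right) = \left(\frac{7}{10} + \frac{50}{7}\right) \left(-251\right) = \frac{549}{70} \left(-251\right) = - \frac{137799}{70}$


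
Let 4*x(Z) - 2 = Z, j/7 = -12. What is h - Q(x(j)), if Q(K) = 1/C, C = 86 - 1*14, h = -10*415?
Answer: -298801/72 ≈ -4150.0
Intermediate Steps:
j = -84 (j = 7*(-12) = -84)
x(Z) = ½ + Z/4
h = -4150
C = 72 (C = 86 - 14 = 72)
Q(K) = 1/72
h - Q(x(j)) = -4150 - 1*1/72 = -4150 - 1/72 = -298801/72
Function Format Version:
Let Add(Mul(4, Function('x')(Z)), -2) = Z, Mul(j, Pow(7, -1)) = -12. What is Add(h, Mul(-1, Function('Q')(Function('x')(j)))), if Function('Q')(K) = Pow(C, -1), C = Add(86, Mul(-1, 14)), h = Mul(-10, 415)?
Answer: Rational(-298801, 72) ≈ -4150.0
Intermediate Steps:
j = -84 (j = Mul(7, -12) = -84)
Function('x')(Z) = Add(Rational(1, 2), Mul(Rational(1, 4), Z))
h = -4150
C = 72 (C = Add(86, -14) = 72)
Function('Q')(K) = Rational(1, 72) (Function('Q')(K) = Pow(72, -1) = Rational(1, 72))
Add(h, Mul(-1, Function('Q')(Function('x')(j)))) = Add(-4150, Mul(-1, Rational(1, 72))) = Add(-4150, Rational(-1, 72)) = Rational(-298801, 72)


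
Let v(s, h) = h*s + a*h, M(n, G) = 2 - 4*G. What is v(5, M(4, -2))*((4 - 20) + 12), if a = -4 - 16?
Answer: 600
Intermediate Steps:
a = -20
v(s, h) = -20*h + h*s (v(s, h) = h*s - 20*h = -20*h + h*s)
v(5, M(4, -2))*((4 - 20) + 12) = ((2 - 4*(-2))*(-20 + 5))*((4 - 20) + 12) = ((2 + 8)*(-15))*(-16 + 12) = (10*(-15))*(-4) = -150*(-4) = 600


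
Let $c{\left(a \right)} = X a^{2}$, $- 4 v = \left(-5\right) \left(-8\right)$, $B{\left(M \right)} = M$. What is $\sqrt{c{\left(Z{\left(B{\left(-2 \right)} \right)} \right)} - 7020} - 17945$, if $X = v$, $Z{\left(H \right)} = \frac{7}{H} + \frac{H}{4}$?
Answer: $-17945 + 2 i \sqrt{1795} \approx -17945.0 + 84.735 i$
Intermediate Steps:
$Z{\left(H \right)} = \frac{7}{H} + \frac{H}{4}$ ($Z{\left(H \right)} = \frac{7}{H} + H \frac{1}{4} = \frac{7}{H} + \frac{H}{4}$)
$v = -10$ ($v = - \frac{\left(-5\right) \left(-8\right)}{4} = \left(- \frac{1}{4}\right) 40 = -10$)
$X = -10$
$c{\left(a \right)} = - 10 a^{2}$
$\sqrt{c{\left(Z{\left(B{\left(-2 \right)} \right)} \right)} - 7020} - 17945 = \sqrt{- 10 \left(\frac{7}{-2} + \frac{1}{4} \left(-2\right)\right)^{2} - 7020} - 17945 = \sqrt{- 10 \left(7 \left(- \frac{1}{2}\right) - \frac{1}{2}\right)^{2} - 7020} - 17945 = \sqrt{- 10 \left(- \frac{7}{2} - \frac{1}{2}\right)^{2} - 7020} - 17945 = \sqrt{- 10 \left(-4\right)^{2} - 7020} - 17945 = \sqrt{\left(-10\right) 16 - 7020} - 17945 = \sqrt{-160 - 7020} - 17945 = \sqrt{-7180} - 17945 = 2 i \sqrt{1795} - 17945 = -17945 + 2 i \sqrt{1795}$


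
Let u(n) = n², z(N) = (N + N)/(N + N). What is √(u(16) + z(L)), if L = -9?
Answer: √257 ≈ 16.031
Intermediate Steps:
z(N) = 1 (z(N) = (2*N)/((2*N)) = (2*N)*(1/(2*N)) = 1)
√(u(16) + z(L)) = √(16² + 1) = √(256 + 1) = √257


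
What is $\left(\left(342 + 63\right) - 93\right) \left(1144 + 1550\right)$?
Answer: $840528$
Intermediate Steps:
$\left(\left(342 + 63\right) - 93\right) \left(1144 + 1550\right) = \left(405 - 93\right) 2694 = 312 \cdot 2694 = 840528$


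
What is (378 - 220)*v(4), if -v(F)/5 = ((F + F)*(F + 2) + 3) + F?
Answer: -43450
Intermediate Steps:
v(F) = -15 - 5*F - 10*F*(2 + F) (v(F) = -5*(((F + F)*(F + 2) + 3) + F) = -5*(((2*F)*(2 + F) + 3) + F) = -5*((2*F*(2 + F) + 3) + F) = -5*((3 + 2*F*(2 + F)) + F) = -5*(3 + F + 2*F*(2 + F)) = -15 - 5*F - 10*F*(2 + F))
(378 - 220)*v(4) = (378 - 220)*(-15 - 25*4 - 10*4**2) = 158*(-15 - 100 - 10*16) = 158*(-15 - 100 - 160) = 158*(-275) = -43450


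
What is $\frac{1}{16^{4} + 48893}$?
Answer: $\frac{1}{114429} \approx 8.739 \cdot 10^{-6}$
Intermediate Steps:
$\frac{1}{16^{4} + 48893} = \frac{1}{65536 + 48893} = \frac{1}{114429}$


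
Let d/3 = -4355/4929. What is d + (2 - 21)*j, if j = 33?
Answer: -1034516/1643 ≈ -629.65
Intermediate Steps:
d = -4355/1643 (d = 3*(-4355/4929) = -4355/1643 ≈ -2.6506)
d + (2 - 21)*j = -4355/1643 + (2 - 21)*33 = -4355/1643 - 19*33 = -4355/1643 - 627 = -1034516/1643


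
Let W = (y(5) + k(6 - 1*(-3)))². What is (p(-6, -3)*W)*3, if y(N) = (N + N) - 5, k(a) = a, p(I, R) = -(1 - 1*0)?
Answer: -588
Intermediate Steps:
p(I, R) = -1 (p(I, R) = -(1 + 0) = -1*1 = -1)
y(N) = -5 + 2*N (y(N) = 2*N - 5 = -5 + 2*N)
W = 196 (W = ((-5 + 2*5) + (6 - 1*(-3)))² = ((-5 + 10) + (6 + 3))² = (5 + 9)² = 14² = 196)
(p(-6, -3)*W)*3 = -1*196*3 = -196*3 = -588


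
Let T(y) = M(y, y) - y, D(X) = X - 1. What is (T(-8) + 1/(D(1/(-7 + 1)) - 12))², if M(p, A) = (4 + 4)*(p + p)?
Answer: 89984196/6241 ≈ 14418.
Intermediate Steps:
M(p, A) = 16*p (M(p, A) = 8*(2*p) = 16*p)
D(X) = -1 + X
T(y) = 15*y (T(y) = 16*y - y = 15*y)
(T(-8) + 1/(D(1/(-7 + 1)) - 12))² = (15*(-8) + 1/((-1 + 1/(-7 + 1)) - 12))² = (-120 + 1/((-1 + 1/(-6)) - 12))² = (-120 + 1/((-1 - ⅙) - 12))² = (-120 + 1/(-7/6 - 12))² = (-120 + 1/(-79/6))² = (-120 - 6/79)² = (-9486/79)² = 89984196/6241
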